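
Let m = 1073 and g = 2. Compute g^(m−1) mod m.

2^1 ≡ 2 (mod 1073)
2^2 ≡ 2^2 = 4 ≡ 4 (mod 1073)
2^4 ≡ 4^2 = 16 ≡ 16 (mod 1073)
2^8 ≡ 16^2 = 256 ≡ 256 (mod 1073)
2^16 ≡ 256^2 = 65536 ≡ 83 (mod 1073)
2^32 ≡ 83^2 = 6889 ≡ 451 (mod 1073)
2^64 ≡ 451^2 = 203401 ≡ 604 (mod 1073)
2^128 ≡ 604^2 = 364816 ≡ 1069 (mod 1073)
2^256 ≡ 1069^2 = 1142761 ≡ 16 (mod 1073)
2^512 ≡ 16^2 = 256 ≡ 256 (mod 1073)
2^1024 ≡ 256^2 = 65536 ≡ 83 (mod 1073)
1072 = 1024 + 32 + 16 in binary powers of 2.
So 2^1072 ≡ 83 · 451 · 83 ≡ 604 (mod 1073).
Since 604 ≠ 1, base 2 is a Fermat witness: 1073 is composite.

604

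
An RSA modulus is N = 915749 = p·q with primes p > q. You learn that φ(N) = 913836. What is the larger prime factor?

967

φ(n) = (p−1)(q−1) = n − (p+q) + 1, so p + q = 915749 − 913836 + 1 = 1914.
p and q are the roots of t² − 1914t + 915749 = 0.
Discriminant: 1914² − 4·915749 = 3663396 − 3662996 = 400; √400 = 20.
q = (1914 − 20)/2 = 947, p = (1914 + 20)/2 = 967.
Check: 947 · 967 = 915749.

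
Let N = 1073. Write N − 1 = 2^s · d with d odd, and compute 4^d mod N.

1073 − 1 = 1072 = 2^4 · 67, so d = 67.
4^1 ≡ 4 (mod 1073)
4^2 ≡ 4^2 = 16 ≡ 16 (mod 1073)
4^4 ≡ 16^2 = 256 ≡ 256 (mod 1073)
4^8 ≡ 256^2 = 65536 ≡ 83 (mod 1073)
4^16 ≡ 83^2 = 6889 ≡ 451 (mod 1073)
4^32 ≡ 451^2 = 203401 ≡ 604 (mod 1073)
4^64 ≡ 604^2 = 364816 ≡ 1069 (mod 1073)
67 = 64 + 2 + 1 in binary powers of 2.
So 4^67 ≡ 1069 · 16 · 4 ≡ 817 (mod 1073).
Squaring chain: 817 → 83 → 451 → 604; never reaches −1, so base 4 is a Miller–Rabin witness that 1073 is composite.

817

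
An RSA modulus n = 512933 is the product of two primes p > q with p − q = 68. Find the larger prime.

751

Since p = q + 68, we have 512933 = q(q + 68), so q² + 68q − 512933 = 0.
Discriminant: 68² + 4·512933 = 4624 + 2051732 = 2056356; √2056356 = 1434.
q = (−68 + 1434)/2 = 683, and p = q + 68 = 751.
Check: 683 · 751 = 512933.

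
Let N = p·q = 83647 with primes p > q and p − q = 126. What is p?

Since p = q + 126, we have 83647 = q(q + 126), so q² + 126q − 83647 = 0.
Discriminant: 126² + 4·83647 = 15876 + 334588 = 350464; √350464 = 592.
q = (−126 + 592)/2 = 233, and p = q + 126 = 359.
Check: 233 · 359 = 83647.

359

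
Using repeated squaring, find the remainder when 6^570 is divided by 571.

1

6^1 ≡ 6 (mod 571)
6^2 ≡ 6^2 = 36 ≡ 36 (mod 571)
6^4 ≡ 36^2 = 1296 ≡ 154 (mod 571)
6^8 ≡ 154^2 = 23716 ≡ 305 (mod 571)
6^16 ≡ 305^2 = 93025 ≡ 523 (mod 571)
6^32 ≡ 523^2 = 273529 ≡ 20 (mod 571)
6^64 ≡ 20^2 = 400 ≡ 400 (mod 571)
6^128 ≡ 400^2 = 160000 ≡ 120 (mod 571)
6^256 ≡ 120^2 = 14400 ≡ 125 (mod 571)
6^512 ≡ 125^2 = 15625 ≡ 208 (mod 571)
570 = 512 + 32 + 16 + 8 + 2 in binary powers of 2.
So 6^570 ≡ 208 · 20 · 523 · 305 · 36 ≡ 1 (mod 571).
Since the result is 1, base 6 gives no evidence that 571 is composite.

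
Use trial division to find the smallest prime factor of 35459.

35459 is odd.
Digit sum 26, not divisible by 3.
Ends in 9: not divisible by 5.
7: 35459 = 7·5065 + 4
11: 35459 = 11·3223 + 6
13: 35459 = 13·2727 + 8
17: 35459 = 17·2085 + 14
19: 35459 = 19·1866 + 5
23: 35459 = 23·1541 + 16
29: 35459 = 29·1222 + 21
31: 35459 = 31·1143 + 26
37: 35459 = 37·958 + 13
41: 35459 = 41·864 + 35
43: 35459 = 43·824 + 27
47: 35459 = 47·754 + 21
53: 35459 = 53·669 + 2
59: 35459 = 59·601

59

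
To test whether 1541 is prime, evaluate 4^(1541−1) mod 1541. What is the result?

4^1 ≡ 4 (mod 1541)
4^2 ≡ 4^2 = 16 ≡ 16 (mod 1541)
4^4 ≡ 16^2 = 256 ≡ 256 (mod 1541)
4^8 ≡ 256^2 = 65536 ≡ 814 (mod 1541)
4^16 ≡ 814^2 = 662596 ≡ 1507 (mod 1541)
4^32 ≡ 1507^2 = 2271049 ≡ 1156 (mod 1541)
4^64 ≡ 1156^2 = 1336336 ≡ 289 (mod 1541)
4^128 ≡ 289^2 = 83521 ≡ 307 (mod 1541)
4^256 ≡ 307^2 = 94249 ≡ 248 (mod 1541)
4^512 ≡ 248^2 = 61504 ≡ 1405 (mod 1541)
4^1024 ≡ 1405^2 = 1974025 ≡ 4 (mod 1541)
1540 = 1024 + 512 + 4 in binary powers of 2.
So 4^1540 ≡ 4 · 1405 · 256 ≡ 967 (mod 1541).
Since 967 ≠ 1, base 4 is a Fermat witness: 1541 is composite.

967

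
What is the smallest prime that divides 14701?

14701 is odd.
Digit sum 13, not divisible by 3.
Ends in 1: not divisible by 5.
7: 14701 = 7·2100 + 1
11: 14701 = 11·1336 + 5
13: 14701 = 13·1130 + 11
17: 14701 = 17·864 + 13
19: 14701 = 19·773 + 14
23: 14701 = 23·639 + 4
29: 14701 = 29·506 + 27
31: 14701 = 31·474 + 7
37: 14701 = 37·397 + 12
41: 14701 = 41·358 + 23
43: 14701 = 43·341 + 38
47: 14701 = 47·312 + 37
53: 14701 = 53·277 + 20
59: 14701 = 59·249 + 10
61: 14701 = 61·241

61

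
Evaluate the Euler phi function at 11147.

Factor: 11147 = 71 · 157.
φ(11147) = (71−1) · (157−1) = 70 · 156 = 10920.

10920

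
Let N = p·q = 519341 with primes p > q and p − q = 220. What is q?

Since p = q + 220, we have 519341 = q(q + 220), so q² + 220q − 519341 = 0.
Discriminant: 220² + 4·519341 = 48400 + 2077364 = 2125764; √2125764 = 1458.
q = (−220 + 1458)/2 = 619, and p = q + 220 = 839.
Check: 619 · 839 = 519341.

619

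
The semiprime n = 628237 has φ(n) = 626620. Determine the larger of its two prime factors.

φ(n) = (p−1)(q−1) = n − (p+q) + 1, so p + q = 628237 − 626620 + 1 = 1618.
p and q are the roots of t² − 1618t + 628237 = 0.
Discriminant: 1618² − 4·628237 = 2617924 − 2512948 = 104976; √104976 = 324.
q = (1618 − 324)/2 = 647, p = (1618 + 324)/2 = 971.
Check: 647 · 971 = 628237.

971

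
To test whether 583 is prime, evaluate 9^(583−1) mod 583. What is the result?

9^1 ≡ 9 (mod 583)
9^2 ≡ 9^2 = 81 ≡ 81 (mod 583)
9^4 ≡ 81^2 = 6561 ≡ 148 (mod 583)
9^8 ≡ 148^2 = 21904 ≡ 333 (mod 583)
9^16 ≡ 333^2 = 110889 ≡ 119 (mod 583)
9^32 ≡ 119^2 = 14161 ≡ 169 (mod 583)
9^64 ≡ 169^2 = 28561 ≡ 577 (mod 583)
9^128 ≡ 577^2 = 332929 ≡ 36 (mod 583)
9^256 ≡ 36^2 = 1296 ≡ 130 (mod 583)
9^512 ≡ 130^2 = 16900 ≡ 576 (mod 583)
582 = 512 + 64 + 4 + 2 in binary powers of 2.
So 9^582 ≡ 576 · 577 · 148 · 81 ≡ 367 (mod 583).
Since 367 ≠ 1, base 9 is a Fermat witness: 583 is composite.

367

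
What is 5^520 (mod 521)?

5^1 ≡ 5 (mod 521)
5^2 ≡ 5^2 = 25 ≡ 25 (mod 521)
5^4 ≡ 25^2 = 625 ≡ 104 (mod 521)
5^8 ≡ 104^2 = 10816 ≡ 396 (mod 521)
5^16 ≡ 396^2 = 156816 ≡ 516 (mod 521)
5^32 ≡ 516^2 = 266256 ≡ 25 (mod 521)
5^64 ≡ 25^2 = 625 ≡ 104 (mod 521)
5^128 ≡ 104^2 = 10816 ≡ 396 (mod 521)
5^256 ≡ 396^2 = 156816 ≡ 516 (mod 521)
5^512 ≡ 516^2 = 266256 ≡ 25 (mod 521)
520 = 512 + 8 in binary powers of 2.
So 5^520 ≡ 25 · 396 ≡ 1 (mod 521).
Since the result is 1, base 5 gives no evidence that 521 is composite.

1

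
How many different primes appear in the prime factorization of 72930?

6

72930 = 2 · 36465
36465 = 3 · 12155
12155 = 5 · 2431
2431 = 11 · 221
221 = 13 · 17
72930 = 2 · 3 · 5 · 11 · 13 · 17, which has 6 distinct prime factors.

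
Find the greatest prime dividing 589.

589 = 19 · 31
31 is prime.
So 589 = 19 · 31; the largest prime factor is 31.

31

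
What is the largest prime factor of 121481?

71

121481 = 29 · 4189
4189 = 59 · 71
71 is prime.
So 121481 = 29 · 59 · 71; the largest prime factor is 71.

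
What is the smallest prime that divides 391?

17

391 is odd.
Digit sum 13, not divisible by 3.
Ends in 1: not divisible by 5.
7: 391 = 7·55 + 6
11: 391 = 11·35 + 6
13: 391 = 13·30 + 1
17: 391 = 17·23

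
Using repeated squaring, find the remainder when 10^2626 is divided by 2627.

10^1 ≡ 10 (mod 2627)
10^2 ≡ 10^2 = 100 ≡ 100 (mod 2627)
10^4 ≡ 100^2 = 10000 ≡ 2119 (mod 2627)
10^8 ≡ 2119^2 = 4490161 ≡ 618 (mod 2627)
10^16 ≡ 618^2 = 381924 ≡ 1009 (mod 2627)
10^32 ≡ 1009^2 = 1018081 ≡ 1432 (mod 2627)
10^64 ≡ 1432^2 = 2050624 ≡ 1564 (mod 2627)
10^128 ≡ 1564^2 = 2446096 ≡ 359 (mod 2627)
10^256 ≡ 359^2 = 128881 ≡ 158 (mod 2627)
10^512 ≡ 158^2 = 24964 ≡ 1321 (mod 2627)
10^1024 ≡ 1321^2 = 1745041 ≡ 713 (mod 2627)
10^2048 ≡ 713^2 = 508369 ≡ 1358 (mod 2627)
2626 = 2048 + 512 + 64 + 2 in binary powers of 2.
So 10^2626 ≡ 1358 · 1321 · 1564 · 100 ≡ 10 (mod 2627).
Since 10 ≠ 1, base 10 is a Fermat witness: 2627 is composite.

10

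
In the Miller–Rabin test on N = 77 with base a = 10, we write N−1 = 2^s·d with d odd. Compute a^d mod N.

10

77 − 1 = 76 = 2^2 · 19, so d = 19.
10^1 ≡ 10 (mod 77)
10^2 ≡ 10^2 = 100 ≡ 23 (mod 77)
10^4 ≡ 23^2 = 529 ≡ 67 (mod 77)
10^8 ≡ 67^2 = 4489 ≡ 23 (mod 77)
10^16 ≡ 23^2 = 529 ≡ 67 (mod 77)
19 = 16 + 2 + 1 in binary powers of 2.
So 10^19 ≡ 67 · 23 · 10 ≡ 10 (mod 77).
Squaring chain: 10 → 23; never reaches −1, so base 10 is a Miller–Rabin witness that 77 is composite.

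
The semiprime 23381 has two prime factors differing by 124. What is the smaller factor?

103

Since p = q + 124, we have 23381 = q(q + 124), so q² + 124q − 23381 = 0.
Discriminant: 124² + 4·23381 = 15376 + 93524 = 108900; √108900 = 330.
q = (−124 + 330)/2 = 103, and p = q + 124 = 227.
Check: 103 · 227 = 23381.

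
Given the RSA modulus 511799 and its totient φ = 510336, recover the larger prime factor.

887

φ(n) = (p−1)(q−1) = n − (p+q) + 1, so p + q = 511799 − 510336 + 1 = 1464.
p and q are the roots of t² − 1464t + 511799 = 0.
Discriminant: 1464² − 4·511799 = 2143296 − 2047196 = 96100; √96100 = 310.
q = (1464 − 310)/2 = 577, p = (1464 + 310)/2 = 887.
Check: 577 · 887 = 511799.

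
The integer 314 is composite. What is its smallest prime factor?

2

314 is even: 2 divides it.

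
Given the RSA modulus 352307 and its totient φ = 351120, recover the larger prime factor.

617

φ(n) = (p−1)(q−1) = n − (p+q) + 1, so p + q = 352307 − 351120 + 1 = 1188.
p and q are the roots of t² − 1188t + 352307 = 0.
Discriminant: 1188² − 4·352307 = 1411344 − 1409228 = 2116; √2116 = 46.
q = (1188 − 46)/2 = 571, p = (1188 + 46)/2 = 617.
Check: 571 · 617 = 352307.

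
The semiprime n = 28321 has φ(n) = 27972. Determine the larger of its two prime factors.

223

φ(n) = (p−1)(q−1) = n − (p+q) + 1, so p + q = 28321 − 27972 + 1 = 350.
p and q are the roots of t² − 350t + 28321 = 0.
Discriminant: 350² − 4·28321 = 122500 − 113284 = 9216; √9216 = 96.
q = (350 − 96)/2 = 127, p = (350 + 96)/2 = 223.
Check: 127 · 223 = 28321.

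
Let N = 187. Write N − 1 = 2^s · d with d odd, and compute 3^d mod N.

148

187 − 1 = 186 = 2^1 · 93, so d = 93.
3^1 ≡ 3 (mod 187)
3^2 ≡ 3^2 = 9 ≡ 9 (mod 187)
3^4 ≡ 9^2 = 81 ≡ 81 (mod 187)
3^8 ≡ 81^2 = 6561 ≡ 16 (mod 187)
3^16 ≡ 16^2 = 256 ≡ 69 (mod 187)
3^32 ≡ 69^2 = 4761 ≡ 86 (mod 187)
3^64 ≡ 86^2 = 7396 ≡ 103 (mod 187)
93 = 64 + 16 + 8 + 4 + 1 in binary powers of 2.
So 3^93 ≡ 103 · 69 · 16 · 81 · 3 ≡ 148 (mod 187).
Squaring chain: 148; never reaches −1, so base 3 is a Miller–Rabin witness that 187 is composite.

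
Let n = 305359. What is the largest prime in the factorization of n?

89

305359 = 47 · 6497
6497 = 73 · 89
89 is prime.
So 305359 = 47 · 73 · 89; the largest prime factor is 89.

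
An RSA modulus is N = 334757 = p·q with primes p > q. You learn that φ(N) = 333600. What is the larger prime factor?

φ(n) = (p−1)(q−1) = n − (p+q) + 1, so p + q = 334757 − 333600 + 1 = 1158.
p and q are the roots of t² − 1158t + 334757 = 0.
Discriminant: 1158² − 4·334757 = 1340964 − 1339028 = 1936; √1936 = 44.
q = (1158 − 44)/2 = 557, p = (1158 + 44)/2 = 601.
Check: 557 · 601 = 334757.

601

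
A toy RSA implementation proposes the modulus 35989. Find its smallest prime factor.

35989 is odd.
Digit sum 34, not divisible by 3.
Ends in 9: not divisible by 5.
7: 35989 = 7·5141 + 2
11: 35989 = 11·3271 + 8
13: 35989 = 13·2768 + 5
17: 35989 = 17·2117

17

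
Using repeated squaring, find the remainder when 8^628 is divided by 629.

322

8^1 ≡ 8 (mod 629)
8^2 ≡ 8^2 = 64 ≡ 64 (mod 629)
8^4 ≡ 64^2 = 4096 ≡ 322 (mod 629)
8^8 ≡ 322^2 = 103684 ≡ 528 (mod 629)
8^16 ≡ 528^2 = 278784 ≡ 137 (mod 629)
8^32 ≡ 137^2 = 18769 ≡ 528 (mod 629)
8^64 ≡ 528^2 = 278784 ≡ 137 (mod 629)
8^128 ≡ 137^2 = 18769 ≡ 528 (mod 629)
8^256 ≡ 528^2 = 278784 ≡ 137 (mod 629)
8^512 ≡ 137^2 = 18769 ≡ 528 (mod 629)
628 = 512 + 64 + 32 + 16 + 4 in binary powers of 2.
So 8^628 ≡ 528 · 137 · 528 · 137 · 322 ≡ 322 (mod 629).
Since 322 ≠ 1, base 8 is a Fermat witness: 629 is composite.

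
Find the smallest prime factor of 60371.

73

60371 is odd.
Digit sum 17, not divisible by 3.
Ends in 1: not divisible by 5.
7: 60371 = 7·8624 + 3
11: 60371 = 11·5488 + 3
13: 60371 = 13·4643 + 12
17: 60371 = 17·3551 + 4
19: 60371 = 19·3177 + 8
23: 60371 = 23·2624 + 19
29: 60371 = 29·2081 + 22
31: 60371 = 31·1947 + 14
37: 60371 = 37·1631 + 24
41: 60371 = 41·1472 + 19
43: 60371 = 43·1403 + 42
47: 60371 = 47·1284 + 23
53: 60371 = 53·1139 + 4
59: 60371 = 59·1023 + 14
61: 60371 = 61·989 + 42
67: 60371 = 67·901 + 4
71: 60371 = 71·850 + 21
73: 60371 = 73·827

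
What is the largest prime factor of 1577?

83

1577 = 19 · 83
83 is prime.
So 1577 = 19 · 83; the largest prime factor is 83.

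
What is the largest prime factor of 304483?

97

304483 = 43 · 7081
7081 = 73 · 97
97 is prime.
So 304483 = 43 · 73 · 97; the largest prime factor is 97.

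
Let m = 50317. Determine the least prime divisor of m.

67

50317 is odd.
Digit sum 16, not divisible by 3.
Ends in 7: not divisible by 5.
7: 50317 = 7·7188 + 1
11: 50317 = 11·4574 + 3
13: 50317 = 13·3870 + 7
17: 50317 = 17·2959 + 14
19: 50317 = 19·2648 + 5
23: 50317 = 23·2187 + 16
29: 50317 = 29·1735 + 2
31: 50317 = 31·1623 + 4
37: 50317 = 37·1359 + 34
41: 50317 = 41·1227 + 10
43: 50317 = 43·1170 + 7
47: 50317 = 47·1070 + 27
53: 50317 = 53·949 + 20
59: 50317 = 59·852 + 49
61: 50317 = 61·824 + 53
67: 50317 = 67·751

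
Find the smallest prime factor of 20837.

20837 is odd.
Digit sum 20, not divisible by 3.
Ends in 7: not divisible by 5.
7: 20837 = 7·2976 + 5
11: 20837 = 11·1894 + 3
13: 20837 = 13·1602 + 11
17: 20837 = 17·1225 + 12
19: 20837 = 19·1096 + 13
23: 20837 = 23·905 + 22
29: 20837 = 29·718 + 15
31: 20837 = 31·672 + 5
37: 20837 = 37·563 + 6
41: 20837 = 41·508 + 9
43: 20837 = 43·484 + 25
47: 20837 = 47·443 + 16
53: 20837 = 53·393 + 8
59: 20837 = 59·353 + 10
61: 20837 = 61·341 + 36
67: 20837 = 67·311

67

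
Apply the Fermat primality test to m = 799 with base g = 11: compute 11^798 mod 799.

11^1 ≡ 11 (mod 799)
11^2 ≡ 11^2 = 121 ≡ 121 (mod 799)
11^4 ≡ 121^2 = 14641 ≡ 259 (mod 799)
11^8 ≡ 259^2 = 67081 ≡ 764 (mod 799)
11^16 ≡ 764^2 = 583696 ≡ 426 (mod 799)
11^32 ≡ 426^2 = 181476 ≡ 103 (mod 799)
11^64 ≡ 103^2 = 10609 ≡ 222 (mod 799)
11^128 ≡ 222^2 = 49284 ≡ 545 (mod 799)
11^256 ≡ 545^2 = 297025 ≡ 596 (mod 799)
11^512 ≡ 596^2 = 355216 ≡ 460 (mod 799)
798 = 512 + 256 + 16 + 8 + 4 + 2 in binary powers of 2.
So 11^798 ≡ 460 · 596 · 426 · 764 · 259 · 121 ≡ 332 (mod 799).
Since 332 ≠ 1, base 11 is a Fermat witness: 799 is composite.

332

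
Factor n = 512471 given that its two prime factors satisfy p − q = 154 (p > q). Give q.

643

Since p = q + 154, we have 512471 = q(q + 154), so q² + 154q − 512471 = 0.
Discriminant: 154² + 4·512471 = 23716 + 2049884 = 2073600; √2073600 = 1440.
q = (−154 + 1440)/2 = 643, and p = q + 154 = 797.
Check: 643 · 797 = 512471.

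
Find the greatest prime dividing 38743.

53

38743 = 17 · 2279
2279 = 43 · 53
53 is prime.
So 38743 = 17 · 43 · 53; the largest prime factor is 53.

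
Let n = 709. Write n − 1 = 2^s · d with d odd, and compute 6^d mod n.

709 − 1 = 708 = 2^2 · 177, so d = 177.
6^1 ≡ 6 (mod 709)
6^2 ≡ 6^2 = 36 ≡ 36 (mod 709)
6^4 ≡ 36^2 = 1296 ≡ 587 (mod 709)
6^8 ≡ 587^2 = 344569 ≡ 704 (mod 709)
6^16 ≡ 704^2 = 495616 ≡ 25 (mod 709)
6^32 ≡ 25^2 = 625 ≡ 625 (mod 709)
6^64 ≡ 625^2 = 390625 ≡ 675 (mod 709)
6^128 ≡ 675^2 = 455625 ≡ 447 (mod 709)
177 = 128 + 32 + 16 + 1 in binary powers of 2.
So 6^177 ≡ 447 · 625 · 25 · 6 ≡ 96 (mod 709).
Squaring chain: 96 → 708; reaches −1, so base 6 does not prove 709 composite.

96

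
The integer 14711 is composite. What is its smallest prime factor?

14711 is odd.
Digit sum 14, not divisible by 3.
Ends in 1: not divisible by 5.
7: 14711 = 7·2101 + 4
11: 14711 = 11·1337 + 4
13: 14711 = 13·1131 + 8
17: 14711 = 17·865 + 6
19: 14711 = 19·774 + 5
23: 14711 = 23·639 + 14
29: 14711 = 29·507 + 8
31: 14711 = 31·474 + 17
37: 14711 = 37·397 + 22
41: 14711 = 41·358 + 33
43: 14711 = 43·342 + 5
47: 14711 = 47·313

47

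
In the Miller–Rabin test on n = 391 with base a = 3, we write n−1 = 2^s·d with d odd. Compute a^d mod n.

391 − 1 = 390 = 2^1 · 195, so d = 195.
3^1 ≡ 3 (mod 391)
3^2 ≡ 3^2 = 9 ≡ 9 (mod 391)
3^4 ≡ 9^2 = 81 ≡ 81 (mod 391)
3^8 ≡ 81^2 = 6561 ≡ 305 (mod 391)
3^16 ≡ 305^2 = 93025 ≡ 358 (mod 391)
3^32 ≡ 358^2 = 128164 ≡ 307 (mod 391)
3^64 ≡ 307^2 = 94249 ≡ 18 (mod 391)
3^128 ≡ 18^2 = 324 ≡ 324 (mod 391)
195 = 128 + 64 + 2 + 1 in binary powers of 2.
So 3^195 ≡ 324 · 18 · 9 · 3 ≡ 282 (mod 391).
Squaring chain: 282; never reaches −1, so base 3 is a Miller–Rabin witness that 391 is composite.

282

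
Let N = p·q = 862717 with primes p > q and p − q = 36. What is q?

Since p = q + 36, we have 862717 = q(q + 36), so q² + 36q − 862717 = 0.
Discriminant: 36² + 4·862717 = 1296 + 3450868 = 3452164; √3452164 = 1858.
q = (−36 + 1858)/2 = 911, and p = q + 36 = 947.
Check: 911 · 947 = 862717.

911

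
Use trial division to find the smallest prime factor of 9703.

9703 is odd.
Digit sum 19, not divisible by 3.
Ends in 3: not divisible by 5.
7: 9703 = 7·1386 + 1
11: 9703 = 11·882 + 1
13: 9703 = 13·746 + 5
17: 9703 = 17·570 + 13
19: 9703 = 19·510 + 13
23: 9703 = 23·421 + 20
29: 9703 = 29·334 + 17
31: 9703 = 31·313

31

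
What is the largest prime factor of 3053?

71

3053 = 43 · 71
71 is prime.
So 3053 = 43 · 71; the largest prime factor is 71.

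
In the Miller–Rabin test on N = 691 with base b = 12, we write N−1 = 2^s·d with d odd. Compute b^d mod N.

690

691 − 1 = 690 = 2^1 · 345, so d = 345.
12^1 ≡ 12 (mod 691)
12^2 ≡ 12^2 = 144 ≡ 144 (mod 691)
12^4 ≡ 144^2 = 20736 ≡ 6 (mod 691)
12^8 ≡ 6^2 = 36 ≡ 36 (mod 691)
12^16 ≡ 36^2 = 1296 ≡ 605 (mod 691)
12^32 ≡ 605^2 = 366025 ≡ 486 (mod 691)
12^64 ≡ 486^2 = 236196 ≡ 565 (mod 691)
12^128 ≡ 565^2 = 319225 ≡ 674 (mod 691)
12^256 ≡ 674^2 = 454276 ≡ 289 (mod 691)
345 = 256 + 64 + 16 + 8 + 1 in binary powers of 2.
So 12^345 ≡ 289 · 565 · 605 · 36 · 12 ≡ 690 (mod 691).
Since 12^d ≡ 690 (mod 691), base 12 does not prove 691 composite.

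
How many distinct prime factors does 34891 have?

3

34891 = 23 · 1517
1517 = 37 · 41
34891 = 23 · 37 · 41, which has 3 distinct prime factors.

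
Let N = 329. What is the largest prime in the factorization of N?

329 = 7 · 47
47 is prime.
So 329 = 7 · 47; the largest prime factor is 47.

47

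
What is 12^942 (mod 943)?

12^1 ≡ 12 (mod 943)
12^2 ≡ 12^2 = 144 ≡ 144 (mod 943)
12^4 ≡ 144^2 = 20736 ≡ 933 (mod 943)
12^8 ≡ 933^2 = 870489 ≡ 100 (mod 943)
12^16 ≡ 100^2 = 10000 ≡ 570 (mod 943)
12^32 ≡ 570^2 = 324900 ≡ 508 (mod 943)
12^64 ≡ 508^2 = 258064 ≡ 625 (mod 943)
12^128 ≡ 625^2 = 390625 ≡ 223 (mod 943)
12^256 ≡ 223^2 = 49729 ≡ 693 (mod 943)
12^512 ≡ 693^2 = 480249 ≡ 262 (mod 943)
942 = 512 + 256 + 128 + 32 + 8 + 4 + 2 in binary powers of 2.
So 12^942 ≡ 262 · 693 · 223 · 508 · 100 · 933 · 144 ≡ 430 (mod 943).
Since 430 ≠ 1, base 12 is a Fermat witness: 943 is composite.

430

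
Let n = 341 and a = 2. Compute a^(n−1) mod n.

1

2^1 ≡ 2 (mod 341)
2^2 ≡ 2^2 = 4 ≡ 4 (mod 341)
2^4 ≡ 4^2 = 16 ≡ 16 (mod 341)
2^8 ≡ 16^2 = 256 ≡ 256 (mod 341)
2^16 ≡ 256^2 = 65536 ≡ 64 (mod 341)
2^32 ≡ 64^2 = 4096 ≡ 4 (mod 341)
2^64 ≡ 4^2 = 16 ≡ 16 (mod 341)
2^128 ≡ 16^2 = 256 ≡ 256 (mod 341)
2^256 ≡ 256^2 = 65536 ≡ 64 (mod 341)
340 = 256 + 64 + 16 + 4 in binary powers of 2.
So 2^340 ≡ 64 · 16 · 64 · 16 ≡ 1 (mod 341).
Since the result is 1, base 2 gives no evidence that 341 is composite.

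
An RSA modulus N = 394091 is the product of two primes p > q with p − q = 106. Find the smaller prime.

577

Since p = q + 106, we have 394091 = q(q + 106), so q² + 106q − 394091 = 0.
Discriminant: 106² + 4·394091 = 11236 + 1576364 = 1587600; √1587600 = 1260.
q = (−106 + 1260)/2 = 577, and p = q + 106 = 683.
Check: 577 · 683 = 394091.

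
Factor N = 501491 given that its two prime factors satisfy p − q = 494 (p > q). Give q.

Since p = q + 494, we have 501491 = q(q + 494), so q² + 494q − 501491 = 0.
Discriminant: 494² + 4·501491 = 244036 + 2005964 = 2250000; √2250000 = 1500.
q = (−494 + 1500)/2 = 503, and p = q + 494 = 997.
Check: 503 · 997 = 501491.

503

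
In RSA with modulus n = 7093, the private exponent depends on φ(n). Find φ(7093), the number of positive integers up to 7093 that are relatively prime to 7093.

6880

Factor: 7093 = 41 · 173.
φ(7093) = (41−1) · (173−1) = 40 · 172 = 6880.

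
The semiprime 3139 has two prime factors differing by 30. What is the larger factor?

73

Since p = q + 30, we have 3139 = q(q + 30), so q² + 30q − 3139 = 0.
Discriminant: 30² + 4·3139 = 900 + 12556 = 13456; √13456 = 116.
q = (−30 + 116)/2 = 43, and p = q + 30 = 73.
Check: 43 · 73 = 3139.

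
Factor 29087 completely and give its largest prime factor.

29087 = 17 · 1711
1711 = 29 · 59
59 is prime.
So 29087 = 17 · 29 · 59; the largest prime factor is 59.

59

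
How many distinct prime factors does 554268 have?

554268 = 2^2 · 138567
138567 = 3 · 46189
46189 = 11 · 4199
4199 = 13 · 323
323 = 17 · 19
554268 = 2^2 · 3 · 11 · 13 · 17 · 19, which has 6 distinct prime factors.

6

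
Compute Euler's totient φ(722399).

677376

Factor: 722399 = 19 · 193 · 197.
φ(722399) = (19−1) · (193−1) · (197−1) = 18 · 192 · 196 = 677376.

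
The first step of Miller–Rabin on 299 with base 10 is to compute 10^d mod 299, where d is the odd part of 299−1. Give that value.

299 − 1 = 298 = 2^1 · 149, so d = 149.
10^1 ≡ 10 (mod 299)
10^2 ≡ 10^2 = 100 ≡ 100 (mod 299)
10^4 ≡ 100^2 = 10000 ≡ 133 (mod 299)
10^8 ≡ 133^2 = 17689 ≡ 48 (mod 299)
10^16 ≡ 48^2 = 2304 ≡ 211 (mod 299)
10^32 ≡ 211^2 = 44521 ≡ 269 (mod 299)
10^64 ≡ 269^2 = 72361 ≡ 3 (mod 299)
10^128 ≡ 3^2 = 9 ≡ 9 (mod 299)
149 = 128 + 16 + 4 + 1 in binary powers of 2.
So 10^149 ≡ 9 · 211 · 133 · 10 ≡ 17 (mod 299).
Squaring chain: 17; never reaches −1, so base 10 is a Miller–Rabin witness that 299 is composite.

17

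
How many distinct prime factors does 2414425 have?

5

2414425 = 5^2 · 96577
96577 = 13 · 7429
7429 = 17 · 437
437 = 19 · 23
2414425 = 5^2 · 13 · 17 · 19 · 23, which has 5 distinct prime factors.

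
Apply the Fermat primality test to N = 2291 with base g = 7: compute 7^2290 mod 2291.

7^1 ≡ 7 (mod 2291)
7^2 ≡ 7^2 = 49 ≡ 49 (mod 2291)
7^4 ≡ 49^2 = 2401 ≡ 110 (mod 2291)
7^8 ≡ 110^2 = 12100 ≡ 645 (mod 2291)
7^16 ≡ 645^2 = 416025 ≡ 1354 (mod 2291)
7^32 ≡ 1354^2 = 1833316 ≡ 516 (mod 2291)
7^64 ≡ 516^2 = 266256 ≡ 500 (mod 2291)
7^128 ≡ 500^2 = 250000 ≡ 281 (mod 2291)
7^256 ≡ 281^2 = 78961 ≡ 1067 (mod 2291)
7^512 ≡ 1067^2 = 1138489 ≡ 2153 (mod 2291)
7^1024 ≡ 2153^2 = 4635409 ≡ 716 (mod 2291)
7^2048 ≡ 716^2 = 512656 ≡ 1763 (mod 2291)
2290 = 2048 + 128 + 64 + 32 + 16 + 2 in binary powers of 2.
So 7^2290 ≡ 1763 · 281 · 500 · 516 · 1354 · 49 ≡ 1747 (mod 2291).
Since 1747 ≠ 1, base 7 is a Fermat witness: 2291 is composite.

1747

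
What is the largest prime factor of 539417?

97

539417 = 67 · 8051
8051 = 83 · 97
97 is prime.
So 539417 = 67 · 83 · 97; the largest prime factor is 97.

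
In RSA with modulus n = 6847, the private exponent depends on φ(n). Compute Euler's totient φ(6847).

6640

Factor: 6847 = 41 · 167.
φ(6847) = (41−1) · (167−1) = 40 · 166 = 6640.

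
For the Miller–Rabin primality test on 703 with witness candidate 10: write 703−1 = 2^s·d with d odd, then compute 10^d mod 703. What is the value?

703 − 1 = 702 = 2^1 · 351, so d = 351.
10^1 ≡ 10 (mod 703)
10^2 ≡ 10^2 = 100 ≡ 100 (mod 703)
10^4 ≡ 100^2 = 10000 ≡ 158 (mod 703)
10^8 ≡ 158^2 = 24964 ≡ 359 (mod 703)
10^16 ≡ 359^2 = 128881 ≡ 232 (mod 703)
10^32 ≡ 232^2 = 53824 ≡ 396 (mod 703)
10^64 ≡ 396^2 = 156816 ≡ 47 (mod 703)
10^128 ≡ 47^2 = 2209 ≡ 100 (mod 703)
10^256 ≡ 100^2 = 10000 ≡ 158 (mod 703)
351 = 256 + 64 + 16 + 8 + 4 + 2 + 1 in binary powers of 2.
So 10^351 ≡ 158 · 47 · 232 · 359 · 158 · 100 · 10 ≡ 75 (mod 703).
Squaring chain: 75; never reaches −1, so base 10 is a Miller–Rabin witness that 703 is composite.

75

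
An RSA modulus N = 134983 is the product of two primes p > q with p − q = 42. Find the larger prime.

389

Since p = q + 42, we have 134983 = q(q + 42), so q² + 42q − 134983 = 0.
Discriminant: 42² + 4·134983 = 1764 + 539932 = 541696; √541696 = 736.
q = (−42 + 736)/2 = 347, and p = q + 42 = 389.
Check: 347 · 389 = 134983.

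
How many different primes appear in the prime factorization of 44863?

44863 = 7 · 6409
6409 = 13 · 493
493 = 17 · 29
44863 = 7 · 13 · 17 · 29, which has 4 distinct prime factors.

4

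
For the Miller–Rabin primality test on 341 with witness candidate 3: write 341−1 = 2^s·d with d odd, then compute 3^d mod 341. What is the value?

254

341 − 1 = 340 = 2^2 · 85, so d = 85.
3^1 ≡ 3 (mod 341)
3^2 ≡ 3^2 = 9 ≡ 9 (mod 341)
3^4 ≡ 9^2 = 81 ≡ 81 (mod 341)
3^8 ≡ 81^2 = 6561 ≡ 82 (mod 341)
3^16 ≡ 82^2 = 6724 ≡ 245 (mod 341)
3^32 ≡ 245^2 = 60025 ≡ 9 (mod 341)
3^64 ≡ 9^2 = 81 ≡ 81 (mod 341)
85 = 64 + 16 + 4 + 1 in binary powers of 2.
So 3^85 ≡ 81 · 245 · 81 · 3 ≡ 254 (mod 341).
Squaring chain: 254 → 67; never reaches −1, so base 3 is a Miller–Rabin witness that 341 is composite.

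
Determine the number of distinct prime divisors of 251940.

251940 = 2^2 · 62985
62985 = 3 · 20995
20995 = 5 · 4199
4199 = 13 · 323
323 = 17 · 19
251940 = 2^2 · 3 · 5 · 13 · 17 · 19, which has 6 distinct prime factors.

6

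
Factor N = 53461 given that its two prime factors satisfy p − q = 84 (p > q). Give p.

Since p = q + 84, we have 53461 = q(q + 84), so q² + 84q − 53461 = 0.
Discriminant: 84² + 4·53461 = 7056 + 213844 = 220900; √220900 = 470.
q = (−84 + 470)/2 = 193, and p = q + 84 = 277.
Check: 193 · 277 = 53461.

277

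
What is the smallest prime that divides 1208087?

1208087 is odd.
Digit sum 26, not divisible by 3.
Ends in 7: not divisible by 5.
7: 1208087 = 7·172583 + 6
11: 1208087 = 11·109826 + 1
13: 1208087 = 13·92929 + 10
17: 1208087 = 17·71063 + 16
19: 1208087 = 19·63583 + 10
23: 1208087 = 23·52525 + 12
29: 1208087 = 29·41658 + 5
31: 1208087 = 31·38970 + 17
37: 1208087 = 37·32651

37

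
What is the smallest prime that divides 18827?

67

18827 is odd.
Digit sum 26, not divisible by 3.
Ends in 7: not divisible by 5.
7: 18827 = 7·2689 + 4
11: 18827 = 11·1711 + 6
13: 18827 = 13·1448 + 3
17: 18827 = 17·1107 + 8
19: 18827 = 19·990 + 17
23: 18827 = 23·818 + 13
29: 18827 = 29·649 + 6
31: 18827 = 31·607 + 10
37: 18827 = 37·508 + 31
41: 18827 = 41·459 + 8
43: 18827 = 43·437 + 36
47: 18827 = 47·400 + 27
53: 18827 = 53·355 + 12
59: 18827 = 59·319 + 6
61: 18827 = 61·308 + 39
67: 18827 = 67·281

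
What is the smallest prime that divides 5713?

5713 is odd.
Digit sum 16, not divisible by 3.
Ends in 3: not divisible by 5.
7: 5713 = 7·816 + 1
11: 5713 = 11·519 + 4
13: 5713 = 13·439 + 6
17: 5713 = 17·336 + 1
19: 5713 = 19·300 + 13
23: 5713 = 23·248 + 9
29: 5713 = 29·197

29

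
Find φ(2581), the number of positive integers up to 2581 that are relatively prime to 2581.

Factor: 2581 = 29 · 89.
φ(2581) = (29−1) · (89−1) = 28 · 88 = 2464.

2464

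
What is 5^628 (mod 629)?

404

5^1 ≡ 5 (mod 629)
5^2 ≡ 5^2 = 25 ≡ 25 (mod 629)
5^4 ≡ 25^2 = 625 ≡ 625 (mod 629)
5^8 ≡ 625^2 = 390625 ≡ 16 (mod 629)
5^16 ≡ 16^2 = 256 ≡ 256 (mod 629)
5^32 ≡ 256^2 = 65536 ≡ 120 (mod 629)
5^64 ≡ 120^2 = 14400 ≡ 562 (mod 629)
5^128 ≡ 562^2 = 315844 ≡ 86 (mod 629)
5^256 ≡ 86^2 = 7396 ≡ 477 (mod 629)
5^512 ≡ 477^2 = 227529 ≡ 460 (mod 629)
628 = 512 + 64 + 32 + 16 + 4 in binary powers of 2.
So 5^628 ≡ 460 · 562 · 120 · 256 · 625 ≡ 404 (mod 629).
Since 404 ≠ 1, base 5 is a Fermat witness: 629 is composite.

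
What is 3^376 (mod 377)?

3^1 ≡ 3 (mod 377)
3^2 ≡ 3^2 = 9 ≡ 9 (mod 377)
3^4 ≡ 9^2 = 81 ≡ 81 (mod 377)
3^8 ≡ 81^2 = 6561 ≡ 152 (mod 377)
3^16 ≡ 152^2 = 23104 ≡ 107 (mod 377)
3^32 ≡ 107^2 = 11449 ≡ 139 (mod 377)
3^64 ≡ 139^2 = 19321 ≡ 94 (mod 377)
3^128 ≡ 94^2 = 8836 ≡ 165 (mod 377)
3^256 ≡ 165^2 = 27225 ≡ 81 (mod 377)
376 = 256 + 64 + 32 + 16 + 8 in binary powers of 2.
So 3^376 ≡ 81 · 94 · 139 · 107 · 152 ≡ 16 (mod 377).
Since 16 ≠ 1, base 3 is a Fermat witness: 377 is composite.

16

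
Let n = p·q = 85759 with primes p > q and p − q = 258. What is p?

Since p = q + 258, we have 85759 = q(q + 258), so q² + 258q − 85759 = 0.
Discriminant: 258² + 4·85759 = 66564 + 343036 = 409600; √409600 = 640.
q = (−258 + 640)/2 = 191, and p = q + 258 = 449.
Check: 191 · 449 = 85759.

449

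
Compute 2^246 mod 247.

2^1 ≡ 2 (mod 247)
2^2 ≡ 2^2 = 4 ≡ 4 (mod 247)
2^4 ≡ 4^2 = 16 ≡ 16 (mod 247)
2^8 ≡ 16^2 = 256 ≡ 9 (mod 247)
2^16 ≡ 9^2 = 81 ≡ 81 (mod 247)
2^32 ≡ 81^2 = 6561 ≡ 139 (mod 247)
2^64 ≡ 139^2 = 19321 ≡ 55 (mod 247)
2^128 ≡ 55^2 = 3025 ≡ 61 (mod 247)
246 = 128 + 64 + 32 + 16 + 4 + 2 in binary powers of 2.
So 2^246 ≡ 61 · 55 · 139 · 81 · 16 · 4 ≡ 220 (mod 247).
Since 220 ≠ 1, base 2 is a Fermat witness: 247 is composite.

220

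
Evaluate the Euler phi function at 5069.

Factor: 5069 = 37 · 137.
φ(5069) = (37−1) · (137−1) = 36 · 136 = 4896.

4896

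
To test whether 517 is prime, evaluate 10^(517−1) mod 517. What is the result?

397

10^1 ≡ 10 (mod 517)
10^2 ≡ 10^2 = 100 ≡ 100 (mod 517)
10^4 ≡ 100^2 = 10000 ≡ 177 (mod 517)
10^8 ≡ 177^2 = 31329 ≡ 309 (mod 517)
10^16 ≡ 309^2 = 95481 ≡ 353 (mod 517)
10^32 ≡ 353^2 = 124609 ≡ 12 (mod 517)
10^64 ≡ 12^2 = 144 ≡ 144 (mod 517)
10^128 ≡ 144^2 = 20736 ≡ 56 (mod 517)
10^256 ≡ 56^2 = 3136 ≡ 34 (mod 517)
10^512 ≡ 34^2 = 1156 ≡ 122 (mod 517)
516 = 512 + 4 in binary powers of 2.
So 10^516 ≡ 122 · 177 ≡ 397 (mod 517).
Since 397 ≠ 1, base 10 is a Fermat witness: 517 is composite.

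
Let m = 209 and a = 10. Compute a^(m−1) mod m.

199

10^1 ≡ 10 (mod 209)
10^2 ≡ 10^2 = 100 ≡ 100 (mod 209)
10^4 ≡ 100^2 = 10000 ≡ 177 (mod 209)
10^8 ≡ 177^2 = 31329 ≡ 188 (mod 209)
10^16 ≡ 188^2 = 35344 ≡ 23 (mod 209)
10^32 ≡ 23^2 = 529 ≡ 111 (mod 209)
10^64 ≡ 111^2 = 12321 ≡ 199 (mod 209)
10^128 ≡ 199^2 = 39601 ≡ 100 (mod 209)
208 = 128 + 64 + 16 in binary powers of 2.
So 10^208 ≡ 100 · 199 · 23 ≡ 199 (mod 209).
Since 199 ≠ 1, base 10 is a Fermat witness: 209 is composite.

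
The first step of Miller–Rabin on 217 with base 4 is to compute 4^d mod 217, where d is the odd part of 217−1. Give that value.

78

217 − 1 = 216 = 2^3 · 27, so d = 27.
4^1 ≡ 4 (mod 217)
4^2 ≡ 4^2 = 16 ≡ 16 (mod 217)
4^4 ≡ 16^2 = 256 ≡ 39 (mod 217)
4^8 ≡ 39^2 = 1521 ≡ 2 (mod 217)
4^16 ≡ 2^2 = 4 ≡ 4 (mod 217)
27 = 16 + 8 + 2 + 1 in binary powers of 2.
So 4^27 ≡ 4 · 2 · 16 · 4 ≡ 78 (mod 217).
Squaring chain: 78 → 8 → 64; never reaches −1, so base 4 is a Miller–Rabin witness that 217 is composite.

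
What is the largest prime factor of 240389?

89

240389 = 37 · 6497
6497 = 73 · 89
89 is prime.
So 240389 = 37 · 73 · 89; the largest prime factor is 89.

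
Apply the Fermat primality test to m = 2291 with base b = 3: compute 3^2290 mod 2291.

602

3^1 ≡ 3 (mod 2291)
3^2 ≡ 3^2 = 9 ≡ 9 (mod 2291)
3^4 ≡ 9^2 = 81 ≡ 81 (mod 2291)
3^8 ≡ 81^2 = 6561 ≡ 1979 (mod 2291)
3^16 ≡ 1979^2 = 3916441 ≡ 1122 (mod 2291)
3^32 ≡ 1122^2 = 1258884 ≡ 1125 (mod 2291)
3^64 ≡ 1125^2 = 1265625 ≡ 993 (mod 2291)
3^128 ≡ 993^2 = 986049 ≡ 919 (mod 2291)
3^256 ≡ 919^2 = 844561 ≡ 1473 (mod 2291)
3^512 ≡ 1473^2 = 2169729 ≡ 152 (mod 2291)
3^1024 ≡ 152^2 = 23104 ≡ 194 (mod 2291)
3^2048 ≡ 194^2 = 37636 ≡ 980 (mod 2291)
2290 = 2048 + 128 + 64 + 32 + 16 + 2 in binary powers of 2.
So 3^2290 ≡ 980 · 919 · 993 · 1125 · 1122 · 9 ≡ 602 (mod 2291).
Since 602 ≠ 1, base 3 is a Fermat witness: 2291 is composite.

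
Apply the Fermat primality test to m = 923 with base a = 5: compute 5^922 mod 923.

5^1 ≡ 5 (mod 923)
5^2 ≡ 5^2 = 25 ≡ 25 (mod 923)
5^4 ≡ 25^2 = 625 ≡ 625 (mod 923)
5^8 ≡ 625^2 = 390625 ≡ 196 (mod 923)
5^16 ≡ 196^2 = 38416 ≡ 573 (mod 923)
5^32 ≡ 573^2 = 328329 ≡ 664 (mod 923)
5^64 ≡ 664^2 = 440896 ≡ 625 (mod 923)
5^128 ≡ 625^2 = 390625 ≡ 196 (mod 923)
5^256 ≡ 196^2 = 38416 ≡ 573 (mod 923)
5^512 ≡ 573^2 = 328329 ≡ 664 (mod 923)
922 = 512 + 256 + 128 + 16 + 8 + 2 in binary powers of 2.
So 5^922 ≡ 664 · 573 · 196 · 573 · 196 · 25 ≡ 25 (mod 923).
Since 25 ≠ 1, base 5 is a Fermat witness: 923 is composite.

25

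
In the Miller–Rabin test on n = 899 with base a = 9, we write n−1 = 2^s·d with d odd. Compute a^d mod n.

899 − 1 = 898 = 2^1 · 449, so d = 449.
9^1 ≡ 9 (mod 899)
9^2 ≡ 9^2 = 81 ≡ 81 (mod 899)
9^4 ≡ 81^2 = 6561 ≡ 268 (mod 899)
9^8 ≡ 268^2 = 71824 ≡ 803 (mod 899)
9^16 ≡ 803^2 = 644809 ≡ 226 (mod 899)
9^32 ≡ 226^2 = 51076 ≡ 732 (mod 899)
9^64 ≡ 732^2 = 535824 ≡ 20 (mod 899)
9^128 ≡ 20^2 = 400 ≡ 400 (mod 899)
9^256 ≡ 400^2 = 160000 ≡ 877 (mod 899)
449 = 256 + 128 + 64 + 1 in binary powers of 2.
So 9^449 ≡ 877 · 400 · 20 · 9 ≡ 38 (mod 899).
Squaring chain: 38; never reaches −1, so base 9 is a Miller–Rabin witness that 899 is composite.

38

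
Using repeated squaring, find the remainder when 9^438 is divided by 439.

9^1 ≡ 9 (mod 439)
9^2 ≡ 9^2 = 81 ≡ 81 (mod 439)
9^4 ≡ 81^2 = 6561 ≡ 415 (mod 439)
9^8 ≡ 415^2 = 172225 ≡ 137 (mod 439)
9^16 ≡ 137^2 = 18769 ≡ 331 (mod 439)
9^32 ≡ 331^2 = 109561 ≡ 250 (mod 439)
9^64 ≡ 250^2 = 62500 ≡ 162 (mod 439)
9^128 ≡ 162^2 = 26244 ≡ 343 (mod 439)
9^256 ≡ 343^2 = 117649 ≡ 436 (mod 439)
438 = 256 + 128 + 32 + 16 + 4 + 2 in binary powers of 2.
So 9^438 ≡ 436 · 343 · 250 · 331 · 415 · 81 ≡ 1 (mod 439).
Since the result is 1, base 9 gives no evidence that 439 is composite.

1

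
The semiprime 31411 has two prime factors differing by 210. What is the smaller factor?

Since p = q + 210, we have 31411 = q(q + 210), so q² + 210q − 31411 = 0.
Discriminant: 210² + 4·31411 = 44100 + 125644 = 169744; √169744 = 412.
q = (−210 + 412)/2 = 101, and p = q + 210 = 311.
Check: 101 · 311 = 31411.

101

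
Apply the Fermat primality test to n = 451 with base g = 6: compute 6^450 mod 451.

155

6^1 ≡ 6 (mod 451)
6^2 ≡ 6^2 = 36 ≡ 36 (mod 451)
6^4 ≡ 36^2 = 1296 ≡ 394 (mod 451)
6^8 ≡ 394^2 = 155236 ≡ 92 (mod 451)
6^16 ≡ 92^2 = 8464 ≡ 346 (mod 451)
6^32 ≡ 346^2 = 119716 ≡ 201 (mod 451)
6^64 ≡ 201^2 = 40401 ≡ 262 (mod 451)
6^128 ≡ 262^2 = 68644 ≡ 92 (mod 451)
6^256 ≡ 92^2 = 8464 ≡ 346 (mod 451)
450 = 256 + 128 + 64 + 2 in binary powers of 2.
So 6^450 ≡ 346 · 92 · 262 · 36 ≡ 155 (mod 451).
Since 155 ≠ 1, base 6 is a Fermat witness: 451 is composite.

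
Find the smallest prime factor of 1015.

5

1015 is odd.
Digit sum 7, not divisible by 3.
Ends in 5: divisible by 5.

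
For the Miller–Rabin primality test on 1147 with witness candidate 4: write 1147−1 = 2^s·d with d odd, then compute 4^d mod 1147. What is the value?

1147 − 1 = 1146 = 2^1 · 573, so d = 573.
4^1 ≡ 4 (mod 1147)
4^2 ≡ 4^2 = 16 ≡ 16 (mod 1147)
4^4 ≡ 16^2 = 256 ≡ 256 (mod 1147)
4^8 ≡ 256^2 = 65536 ≡ 157 (mod 1147)
4^16 ≡ 157^2 = 24649 ≡ 562 (mod 1147)
4^32 ≡ 562^2 = 315844 ≡ 419 (mod 1147)
4^64 ≡ 419^2 = 175561 ≡ 70 (mod 1147)
4^128 ≡ 70^2 = 4900 ≡ 312 (mod 1147)
4^256 ≡ 312^2 = 97344 ≡ 996 (mod 1147)
4^512 ≡ 996^2 = 992016 ≡ 1008 (mod 1147)
573 = 512 + 32 + 16 + 8 + 4 + 1 in binary powers of 2.
So 4^573 ≡ 1008 · 419 · 562 · 157 · 256 · 4 ≡ 529 (mod 1147).
Squaring chain: 529; never reaches −1, so base 4 is a Miller–Rabin witness that 1147 is composite.

529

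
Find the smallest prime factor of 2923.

2923 is odd.
Digit sum 16, not divisible by 3.
Ends in 3: not divisible by 5.
7: 2923 = 7·417 + 4
11: 2923 = 11·265 + 8
13: 2923 = 13·224 + 11
17: 2923 = 17·171 + 16
19: 2923 = 19·153 + 16
23: 2923 = 23·127 + 2
29: 2923 = 29·100 + 23
31: 2923 = 31·94 + 9
37: 2923 = 37·79

37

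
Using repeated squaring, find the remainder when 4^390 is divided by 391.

288

4^1 ≡ 4 (mod 391)
4^2 ≡ 4^2 = 16 ≡ 16 (mod 391)
4^4 ≡ 16^2 = 256 ≡ 256 (mod 391)
4^8 ≡ 256^2 = 65536 ≡ 239 (mod 391)
4^16 ≡ 239^2 = 57121 ≡ 35 (mod 391)
4^32 ≡ 35^2 = 1225 ≡ 52 (mod 391)
4^64 ≡ 52^2 = 2704 ≡ 358 (mod 391)
4^128 ≡ 358^2 = 128164 ≡ 307 (mod 391)
4^256 ≡ 307^2 = 94249 ≡ 18 (mod 391)
390 = 256 + 128 + 4 + 2 in binary powers of 2.
So 4^390 ≡ 18 · 307 · 256 · 16 ≡ 288 (mod 391).
Since 288 ≠ 1, base 4 is a Fermat witness: 391 is composite.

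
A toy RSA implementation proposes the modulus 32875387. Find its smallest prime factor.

32875387 is odd.
Digit sum 43, not divisible by 3.
Ends in 7: not divisible by 5.
7: 32875387 = 7·4696483 + 6
11: 32875387 = 11·2988671 + 6
13: 32875387 = 13·2528875 + 12
17: 32875387 = 17·1933846 + 5
19: 32875387 = 19·1730283 + 10
23: 32875387 = 23·1429364 + 15
29: 32875387 = 29·1133634 + 1
31: 32875387 = 31·1060496 + 11
37: 32875387 = 37·888523 + 36
41: 32875387 = 41·801838 + 29
43: 32875387 = 43·764543 + 38
47: 32875387 = 47·699476 + 15
53: 32875387 = 53·620290 + 17
59: 32875387 = 59·557209 + 56
61: 32875387 = 61·538940 + 47
67: 32875387 = 67·490677 + 28
71: 32875387 = 71·463033 + 44
73: 32875387 = 73·450347 + 56
79: 32875387 = 79·416144 + 11
83: 32875387 = 83·396089

83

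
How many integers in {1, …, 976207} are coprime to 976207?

Factor: 976207 = 53 · 113 · 163.
φ(976207) = (53−1) · (113−1) · (163−1) = 52 · 112 · 162 = 943488.

943488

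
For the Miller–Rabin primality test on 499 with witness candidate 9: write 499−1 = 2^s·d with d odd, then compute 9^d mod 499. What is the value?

499 − 1 = 498 = 2^1 · 249, so d = 249.
9^1 ≡ 9 (mod 499)
9^2 ≡ 9^2 = 81 ≡ 81 (mod 499)
9^4 ≡ 81^2 = 6561 ≡ 74 (mod 499)
9^8 ≡ 74^2 = 5476 ≡ 486 (mod 499)
9^16 ≡ 486^2 = 236196 ≡ 169 (mod 499)
9^32 ≡ 169^2 = 28561 ≡ 118 (mod 499)
9^64 ≡ 118^2 = 13924 ≡ 451 (mod 499)
9^128 ≡ 451^2 = 203401 ≡ 308 (mod 499)
249 = 128 + 64 + 32 + 16 + 8 + 1 in binary powers of 2.
So 9^249 ≡ 308 · 451 · 118 · 169 · 486 · 9 ≡ 1 (mod 499).
Since 9^d ≡ 1 (mod 499), base 9 does not prove 499 composite.

1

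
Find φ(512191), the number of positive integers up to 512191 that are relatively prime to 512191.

489888

Factor: 512191 = 37 · 109 · 127.
φ(512191) = (37−1) · (109−1) · (127−1) = 36 · 108 · 126 = 489888.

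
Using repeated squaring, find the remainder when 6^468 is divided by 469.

6^1 ≡ 6 (mod 469)
6^2 ≡ 6^2 = 36 ≡ 36 (mod 469)
6^4 ≡ 36^2 = 1296 ≡ 358 (mod 469)
6^8 ≡ 358^2 = 128164 ≡ 127 (mod 469)
6^16 ≡ 127^2 = 16129 ≡ 183 (mod 469)
6^32 ≡ 183^2 = 33489 ≡ 190 (mod 469)
6^64 ≡ 190^2 = 36100 ≡ 456 (mod 469)
6^128 ≡ 456^2 = 207936 ≡ 169 (mod 469)
6^256 ≡ 169^2 = 28561 ≡ 421 (mod 469)
468 = 256 + 128 + 64 + 16 + 4 in binary powers of 2.
So 6^468 ≡ 421 · 169 · 456 · 183 · 358 ≡ 225 (mod 469).
Since 225 ≠ 1, base 6 is a Fermat witness: 469 is composite.

225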